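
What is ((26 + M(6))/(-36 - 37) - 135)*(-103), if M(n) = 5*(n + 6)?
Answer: 1023923/73 ≈ 14026.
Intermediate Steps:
M(n) = 30 + 5*n (M(n) = 5*(6 + n) = 30 + 5*n)
((26 + M(6))/(-36 - 37) - 135)*(-103) = ((26 + (30 + 5*6))/(-36 - 37) - 135)*(-103) = ((26 + (30 + 30))/(-73) - 135)*(-103) = ((26 + 60)*(-1/73) - 135)*(-103) = (86*(-1/73) - 135)*(-103) = (-86/73 - 135)*(-103) = -9941/73*(-103) = 1023923/73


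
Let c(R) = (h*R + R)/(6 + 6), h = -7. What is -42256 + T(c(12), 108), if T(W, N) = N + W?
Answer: -42154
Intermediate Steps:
c(R) = -R/2 (c(R) = (-7*R + R)/(6 + 6) = -6*R/12 = -6*R*(1/12) = -R/2)
-42256 + T(c(12), 108) = -42256 + (108 - ½*12) = -42256 + (108 - 6) = -42256 + 102 = -42154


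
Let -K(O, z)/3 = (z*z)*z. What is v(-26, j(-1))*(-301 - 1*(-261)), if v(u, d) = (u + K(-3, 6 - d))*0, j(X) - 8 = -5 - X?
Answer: 0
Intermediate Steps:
K(O, z) = -3*z**3 (K(O, z) = -3*z*z*z = -3*z**2*z = -3*z**3)
j(X) = 3 - X (j(X) = 8 + (-5 - X) = 3 - X)
v(u, d) = 0 (v(u, d) = (u - 3*(6 - d)**3)*0 = 0)
v(-26, j(-1))*(-301 - 1*(-261)) = 0*(-301 - 1*(-261)) = 0*(-301 + 261) = 0*(-40) = 0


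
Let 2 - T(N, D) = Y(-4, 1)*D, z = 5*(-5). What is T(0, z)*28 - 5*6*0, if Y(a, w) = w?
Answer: 756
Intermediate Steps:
z = -25
T(N, D) = 2 - D
T(0, z)*28 - 5*6*0 = (2 - 1*(-25))*28 - 5*6*0 = (2 + 25)*28 - 30*0 = 27*28 + 0 = 756 + 0 = 756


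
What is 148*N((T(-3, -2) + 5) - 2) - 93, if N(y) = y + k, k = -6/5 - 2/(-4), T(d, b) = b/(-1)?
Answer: 2717/5 ≈ 543.40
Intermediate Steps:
T(d, b) = -b (T(d, b) = b*(-1) = -b)
k = -7/10 (k = -6*⅕ - 2*(-¼) = -6/5 + ½ = -7/10 ≈ -0.70000)
N(y) = -7/10 + y (N(y) = y - 7/10 = -7/10 + y)
148*N((T(-3, -2) + 5) - 2) - 93 = 148*(-7/10 + ((-1*(-2) + 5) - 2)) - 93 = 148*(-7/10 + ((2 + 5) - 2)) - 93 = 148*(-7/10 + (7 - 2)) - 93 = 148*(-7/10 + 5) - 93 = 148*(43/10) - 93 = 3182/5 - 93 = 2717/5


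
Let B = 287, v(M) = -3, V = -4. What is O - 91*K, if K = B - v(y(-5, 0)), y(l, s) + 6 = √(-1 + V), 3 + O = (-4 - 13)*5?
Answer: -26478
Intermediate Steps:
O = -88 (O = -3 + (-4 - 13)*5 = -3 - 17*5 = -3 - 85 = -88)
y(l, s) = -6 + I*√5 (y(l, s) = -6 + √(-1 - 4) = -6 + √(-5) = -6 + I*√5)
K = 290 (K = 287 - 1*(-3) = 287 + 3 = 290)
O - 91*K = -88 - 91*290 = -88 - 26390 = -26478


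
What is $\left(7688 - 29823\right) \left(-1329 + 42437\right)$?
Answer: $-909925580$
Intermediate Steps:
$\left(7688 - 29823\right) \left(-1329 + 42437\right) = \left(-22135\right) 41108 = -909925580$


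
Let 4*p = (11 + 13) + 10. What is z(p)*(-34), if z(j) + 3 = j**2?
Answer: -4709/2 ≈ -2354.5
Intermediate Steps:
p = 17/2 (p = ((11 + 13) + 10)/4 = (24 + 10)/4 = (1/4)*34 = 17/2 ≈ 8.5000)
z(j) = -3 + j**2
z(p)*(-34) = (-3 + (17/2)**2)*(-34) = (-3 + 289/4)*(-34) = (277/4)*(-34) = -4709/2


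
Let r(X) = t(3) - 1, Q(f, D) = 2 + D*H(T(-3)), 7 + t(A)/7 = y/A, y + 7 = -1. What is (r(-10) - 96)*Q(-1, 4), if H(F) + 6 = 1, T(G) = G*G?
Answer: 2964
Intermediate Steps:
T(G) = G²
y = -8 (y = -7 - 1 = -8)
H(F) = -5 (H(F) = -6 + 1 = -5)
t(A) = -49 - 56/A (t(A) = -49 + 7*(-8/A) = -49 - 56/A)
Q(f, D) = 2 - 5*D (Q(f, D) = 2 + D*(-5) = 2 - 5*D)
r(X) = -206/3 (r(X) = (-49 - 56/3) - 1 = -203/3 - 1 = -206/3)
(r(-10) - 96)*Q(-1, 4) = (-206/3 - 96)*(2 - 5*4) = -494*(2 - 20)/3 = -494/3*(-18) = 2964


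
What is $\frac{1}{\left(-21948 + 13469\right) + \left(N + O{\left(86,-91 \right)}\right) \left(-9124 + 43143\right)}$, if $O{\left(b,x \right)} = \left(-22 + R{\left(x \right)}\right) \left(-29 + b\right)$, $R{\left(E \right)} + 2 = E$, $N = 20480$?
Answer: $\frac{1}{473706096} \approx 2.111 \cdot 10^{-9}$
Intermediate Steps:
$R{\left(E \right)} = -2 + E$
$O{\left(b,x \right)} = \left(-29 + b\right) \left(-24 + x\right)$ ($O{\left(b,x \right)} = \left(-22 + \left(-2 + x\right)\right) \left(-29 + b\right) = \left(-24 + x\right) \left(-29 + b\right) = \left(-29 + b\right) \left(-24 + x\right)$)
$\frac{1}{\left(-21948 + 13469\right) + \left(N + O{\left(86,-91 \right)}\right) \left(-9124 + 43143\right)} = \frac{1}{\left(-21948 + 13469\right) + \left(20480 + \left(696 - -2639 - 2064 + 86 \left(-91\right)\right)\right) \left(-9124 + 43143\right)} = \frac{1}{-8479 + \left(20480 + \left(696 + 2639 - 2064 - 7826\right)\right) 34019} = \frac{1}{-8479 + \left(20480 - 6555\right) 34019} = \frac{1}{-8479 + 13925 \cdot 34019} = \frac{1}{-8479 + 473714575} = \frac{1}{473706096}$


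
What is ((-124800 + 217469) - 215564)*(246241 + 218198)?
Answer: -57077230905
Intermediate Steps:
((-124800 + 217469) - 215564)*(246241 + 218198) = (92669 - 215564)*464439 = -122895*464439 = -57077230905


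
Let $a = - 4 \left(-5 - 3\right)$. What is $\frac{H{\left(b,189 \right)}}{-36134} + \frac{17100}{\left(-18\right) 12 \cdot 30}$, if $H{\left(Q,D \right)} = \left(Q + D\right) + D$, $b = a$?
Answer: $- \frac{1723745}{650412} \approx -2.6502$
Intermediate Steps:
$a = 32$ ($a = \left(-4\right) \left(-8\right) = 32$)
$b = 32$
$H{\left(Q,D \right)} = Q + 2 D$ ($H{\left(Q,D \right)} = \left(D + Q\right) + D = Q + 2 D$)
$\frac{H{\left(b,189 \right)}}{-36134} + \frac{17100}{\left(-18\right) 12 \cdot 30} = \frac{32 + 2 \cdot 189}{-36134} + \frac{17100}{\left(-18\right) 12 \cdot 30} = \left(32 + 378\right) \left(- \frac{1}{36134}\right) + \frac{17100}{\left(-216\right) 30} = 410 \left(- \frac{1}{36134}\right) + \frac{17100}{-6480} = - \frac{205}{18067} + 17100 \left(- \frac{1}{6480}\right) = - \frac{205}{18067} - \frac{95}{36} = - \frac{1723745}{650412}$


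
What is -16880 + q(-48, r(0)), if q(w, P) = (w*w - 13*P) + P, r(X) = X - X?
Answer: -14576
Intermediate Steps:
r(X) = 0
q(w, P) = w**2 - 12*P (q(w, P) = (w**2 - 13*P) + P = w**2 - 12*P)
-16880 + q(-48, r(0)) = -16880 + ((-48)**2 - 12*0) = -16880 + (2304 + 0) = -16880 + 2304 = -14576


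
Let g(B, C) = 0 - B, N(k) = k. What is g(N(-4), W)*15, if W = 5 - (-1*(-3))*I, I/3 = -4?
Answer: 60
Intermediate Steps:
I = -12 (I = 3*(-4) = -12)
W = 41 (W = 5 - (-1*(-3))*(-12) = 5 - 3*(-12) = 5 - 1*(-36) = 5 + 36 = 41)
g(B, C) = -B
g(N(-4), W)*15 = -1*(-4)*15 = 4*15 = 60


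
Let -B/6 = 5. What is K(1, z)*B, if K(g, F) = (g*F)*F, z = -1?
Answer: -30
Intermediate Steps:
B = -30 (B = -6*5 = -30)
K(g, F) = g*F**2 (K(g, F) = (F*g)*F = g*F**2)
K(1, z)*B = (1*(-1)**2)*(-30) = (1*1)*(-30) = 1*(-30) = -30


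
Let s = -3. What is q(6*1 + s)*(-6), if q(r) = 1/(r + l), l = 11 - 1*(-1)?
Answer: -2/5 ≈ -0.40000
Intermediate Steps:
l = 12 (l = 11 + 1 = 12)
q(r) = 1/(12 + r) (q(r) = 1/(r + 12) = 1/(12 + r))
q(6*1 + s)*(-6) = -6/(12 + (6*1 - 3)) = -6/(12 + (6 - 3)) = -6/(12 + 3) = -6/15 = (1/15)*(-6) = -2/5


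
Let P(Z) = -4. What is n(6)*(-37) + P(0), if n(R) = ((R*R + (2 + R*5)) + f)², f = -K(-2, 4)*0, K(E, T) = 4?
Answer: -171092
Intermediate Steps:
f = 0 (f = -1*4*0 = -4*0 = 0)
n(R) = (2 + R² + 5*R)² (n(R) = ((R*R + (2 + R*5)) + 0)² = ((R² + (2 + 5*R)) + 0)² = ((2 + R² + 5*R) + 0)² = (2 + R² + 5*R)²)
n(6)*(-37) + P(0) = (2 + 6² + 5*6)²*(-37) - 4 = (2 + 36 + 30)²*(-37) - 4 = 68²*(-37) - 4 = 4624*(-37) - 4 = -171088 - 4 = -171092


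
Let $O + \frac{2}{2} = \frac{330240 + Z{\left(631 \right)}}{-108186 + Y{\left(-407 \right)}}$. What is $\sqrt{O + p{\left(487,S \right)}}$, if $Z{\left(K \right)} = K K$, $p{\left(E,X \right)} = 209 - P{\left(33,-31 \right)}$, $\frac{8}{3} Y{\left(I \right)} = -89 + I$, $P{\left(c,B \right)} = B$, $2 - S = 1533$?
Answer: $\frac{\sqrt{681998732151}}{54186} \approx 15.241$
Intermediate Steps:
$S = -1531$ ($S = 2 - 1533 = -1531$)
$Y{\left(I \right)} = - \frac{267}{8} + \frac{3 I}{8}$ ($Y{\left(I \right)} = \frac{3 \left(-89 + I\right)}{8} = - \frac{267}{8} + \frac{3 I}{8}$)
$p{\left(E,X \right)} = 240$ ($p{\left(E,X \right)} = 209 - -31 = 209 + 31 = 240$)
$Z{\left(K \right)} = K^{2}$
$O = - \frac{836773}{108372}$ ($O = -1 + \frac{330240 + 631^{2}}{-108186 + \left(- \frac{267}{8} + \frac{3}{8} \left(-407\right)\right)} = -1 + \frac{330240 + 398161}{-108186 - 186} = -1 + \frac{728401}{-108186 - 186} = -1 + \frac{728401}{-108372} = -1 + 728401 \left(- \frac{1}{108372}\right) = -1 - \frac{728401}{108372} = - \frac{836773}{108372} \approx -7.7213$)
$\sqrt{O + p{\left(487,S \right)}} = \sqrt{- \frac{836773}{108372} + 240} = \sqrt{\frac{25172507}{108372}} = \frac{\sqrt{681998732151}}{54186}$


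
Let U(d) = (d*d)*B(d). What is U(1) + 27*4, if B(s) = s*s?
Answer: 109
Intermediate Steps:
B(s) = s**2
U(d) = d**4 (U(d) = (d*d)*d**2 = d**2*d**2 = d**4)
U(1) + 27*4 = 1**4 + 27*4 = 1 + 108 = 109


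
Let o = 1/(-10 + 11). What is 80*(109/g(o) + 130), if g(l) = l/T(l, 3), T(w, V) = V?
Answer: 36560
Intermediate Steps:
o = 1 (o = 1/1 = 1)
g(l) = l/3
80*(109/g(o) + 130) = 80*(109/(((1/3)*1)) + 130) = 80*(109/(1/3) + 130) = 80*(109*3 + 130) = 80*(327 + 130) = 80*457 = 36560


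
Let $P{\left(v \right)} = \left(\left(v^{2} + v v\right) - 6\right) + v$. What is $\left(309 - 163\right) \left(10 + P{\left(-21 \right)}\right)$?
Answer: $126290$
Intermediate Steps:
$P{\left(v \right)} = -6 + v + 2 v^{2}$ ($P{\left(v \right)} = \left(\left(v^{2} + v^{2}\right) - 6\right) + v = \left(2 v^{2} - 6\right) + v = \left(-6 + 2 v^{2}\right) + v = -6 + v + 2 v^{2}$)
$\left(309 - 163\right) \left(10 + P{\left(-21 \right)}\right) = \left(309 - 163\right) \left(10 - \left(27 - 882\right)\right) = 146 \left(10 - -855\right) = 146 \left(10 + 855\right) = 146 \cdot 865 = 126290$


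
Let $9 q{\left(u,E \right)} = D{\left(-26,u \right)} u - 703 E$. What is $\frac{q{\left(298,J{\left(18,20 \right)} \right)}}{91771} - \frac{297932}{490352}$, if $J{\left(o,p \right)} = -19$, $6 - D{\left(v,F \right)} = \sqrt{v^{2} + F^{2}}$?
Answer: $- \frac{59661819277}{101250210132} - \frac{596 \sqrt{22370}}{825939} \approx -0.69718$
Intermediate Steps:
$D{\left(v,F \right)} = 6 - \sqrt{F^{2} + v^{2}}$ ($D{\left(v,F \right)} = 6 - \sqrt{v^{2} + F^{2}} = 6 - \sqrt{F^{2} + v^{2}}$)
$q{\left(u,E \right)} = - \frac{703 E}{9} + \frac{u \left(6 - \sqrt{676 + u^{2}}\right)}{9}$ ($q{\left(u,E \right)} = \frac{\left(6 - \sqrt{u^{2} + \left(-26\right)^{2}}\right) u - 703 E}{9} = \frac{\left(6 - \sqrt{u^{2} + 676}\right) u - 703 E}{9} = \frac{\left(6 - \sqrt{676 + u^{2}}\right) u - 703 E}{9} = \frac{u \left(6 - \sqrt{676 + u^{2}}\right) - 703 E}{9} = \frac{- 703 E + u \left(6 - \sqrt{676 + u^{2}}\right)}{9} = - \frac{703 E}{9} + \frac{u \left(6 - \sqrt{676 + u^{2}}\right)}{9}$)
$\frac{q{\left(298,J{\left(18,20 \right)} \right)}}{91771} - \frac{297932}{490352} = \frac{\left(- \frac{703}{9}\right) \left(-19\right) - \frac{298 \left(-6 + \sqrt{676 + 298^{2}}\right)}{9}}{91771} - \frac{297932}{490352} = \left(\frac{13357}{9} - \frac{298 \left(-6 + \sqrt{676 + 88804}\right)}{9}\right) \frac{1}{91771} - \frac{74483}{122588} = \left(\frac{13357}{9} - \frac{298 \left(-6 + \sqrt{89480}\right)}{9}\right) \frac{1}{91771} - \frac{74483}{122588} = \left(\frac{13357}{9} - \frac{298 \left(-6 + 2 \sqrt{22370}\right)}{9}\right) \frac{1}{91771} - \frac{74483}{122588} = \left(\frac{13357}{9} + \left(\frac{596}{3} - \frac{596 \sqrt{22370}}{9}\right)\right) \frac{1}{91771} - \frac{74483}{122588} = \left(\frac{15145}{9} - \frac{596 \sqrt{22370}}{9}\right) \frac{1}{91771} - \frac{74483}{122588} = \left(\frac{15145}{825939} - \frac{596 \sqrt{22370}}{825939}\right) - \frac{74483}{122588} = - \frac{59661819277}{101250210132} - \frac{596 \sqrt{22370}}{825939}$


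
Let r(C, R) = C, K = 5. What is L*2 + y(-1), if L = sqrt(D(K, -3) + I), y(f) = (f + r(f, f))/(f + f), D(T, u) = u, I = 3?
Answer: 1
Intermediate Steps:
y(f) = 1 (y(f) = (f + f)/(f + f) = (2*f)/((2*f)) = (2*f)*(1/(2*f)) = 1)
L = 0 (L = sqrt(-3 + 3) = sqrt(0) = 0)
L*2 + y(-1) = 0*2 + 1 = 0 + 1 = 1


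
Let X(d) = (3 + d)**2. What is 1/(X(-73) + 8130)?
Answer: 1/13030 ≈ 7.6746e-5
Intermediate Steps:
1/(X(-73) + 8130) = 1/((3 - 73)**2 + 8130) = 1/((-70)**2 + 8130) = 1/(4900 + 8130) = 1/13030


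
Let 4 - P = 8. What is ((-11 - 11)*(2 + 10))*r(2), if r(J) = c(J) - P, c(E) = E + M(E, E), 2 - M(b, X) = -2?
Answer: -2640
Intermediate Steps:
P = -4 (P = 4 - 1*8 = 4 - 8 = -4)
M(b, X) = 4 (M(b, X) = 2 - 1*(-2) = 2 + 2 = 4)
c(E) = 4 + E (c(E) = E + 4 = 4 + E)
r(J) = 8 + J (r(J) = (4 + J) - 1*(-4) = (4 + J) + 4 = 8 + J)
((-11 - 11)*(2 + 10))*r(2) = ((-11 - 11)*(2 + 10))*(8 + 2) = -22*12*10 = -264*10 = -2640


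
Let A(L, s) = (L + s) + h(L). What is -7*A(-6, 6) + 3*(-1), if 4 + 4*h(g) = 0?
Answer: 4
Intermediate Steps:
h(g) = -1 (h(g) = -1 + (1/4)*0 = -1 + 0 = -1)
A(L, s) = -1 + L + s (A(L, s) = (L + s) - 1 = -1 + L + s)
-7*A(-6, 6) + 3*(-1) = -7*(-1 - 6 + 6) + 3*(-1) = -7*(-1) - 3 = 7 - 3 = 4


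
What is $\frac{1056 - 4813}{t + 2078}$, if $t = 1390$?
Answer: $- \frac{13}{12} \approx -1.0833$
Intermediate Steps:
$\frac{1056 - 4813}{t + 2078} = \frac{1056 - 4813}{1390 + 2078} = - \frac{3757}{3468} = \left(-3757\right) \frac{1}{3468} = - \frac{13}{12}$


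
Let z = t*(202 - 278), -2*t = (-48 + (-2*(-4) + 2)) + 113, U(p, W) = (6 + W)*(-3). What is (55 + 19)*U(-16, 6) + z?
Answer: 186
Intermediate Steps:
U(p, W) = -18 - 3*W
t = -75/2 (t = -((-48 + (-2*(-4) + 2)) + 113)/2 = -((-48 + (8 + 2)) + 113)/2 = -((-48 + 10) + 113)/2 = -(-38 + 113)/2 = -½*75 = -75/2 ≈ -37.500)
z = 2850 (z = -75*(202 - 278)/2 = -75/2*(-76) = 2850)
(55 + 19)*U(-16, 6) + z = (55 + 19)*(-18 - 3*6) + 2850 = 74*(-18 - 18) + 2850 = 74*(-36) + 2850 = -2664 + 2850 = 186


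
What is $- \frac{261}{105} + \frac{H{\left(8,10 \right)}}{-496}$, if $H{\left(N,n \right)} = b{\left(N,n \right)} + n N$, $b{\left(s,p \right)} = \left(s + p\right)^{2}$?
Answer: $- \frac{14323}{4340} \approx -3.3002$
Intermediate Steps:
$b{\left(s,p \right)} = \left(p + s\right)^{2}$
$H{\left(N,n \right)} = \left(N + n\right)^{2} + N n$ ($H{\left(N,n \right)} = \left(n + N\right)^{2} + n N = \left(N + n\right)^{2} + N n$)
$- \frac{261}{105} + \frac{H{\left(8,10 \right)}}{-496} = - \frac{261}{105} + \frac{\left(8 + 10\right)^{2} + 8 \cdot 10}{-496} = \left(-261\right) \frac{1}{105} + \left(18^{2} + 80\right) \left(- \frac{1}{496}\right) = - \frac{87}{35} + \left(324 + 80\right) \left(- \frac{1}{496}\right) = - \frac{87}{35} + 404 \left(- \frac{1}{496}\right) = - \frac{87}{35} - \frac{101}{124} = - \frac{14323}{4340}$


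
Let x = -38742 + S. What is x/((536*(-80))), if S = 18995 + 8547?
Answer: 35/134 ≈ 0.26119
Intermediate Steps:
S = 27542
x = -11200 (x = -38742 + 27542 = -11200)
x/((536*(-80))) = -11200/(536*(-80)) = -11200/(-42880) = -11200*(-1/42880) = 35/134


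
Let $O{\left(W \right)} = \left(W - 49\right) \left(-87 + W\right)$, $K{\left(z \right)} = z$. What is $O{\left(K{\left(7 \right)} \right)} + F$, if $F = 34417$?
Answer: $37777$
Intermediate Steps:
$O{\left(W \right)} = \left(-87 + W\right) \left(-49 + W\right)$ ($O{\left(W \right)} = \left(-49 + W\right) \left(-87 + W\right) = \left(-87 + W\right) \left(-49 + W\right)$)
$O{\left(K{\left(7 \right)} \right)} + F = \left(4263 + 7^{2} - 952\right) + 34417 = \left(4263 + 49 - 952\right) + 34417 = 3360 + 34417 = 37777$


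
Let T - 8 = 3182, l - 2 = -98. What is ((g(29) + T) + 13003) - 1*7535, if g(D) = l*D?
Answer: 5874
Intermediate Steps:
l = -96 (l = 2 - 98 = -96)
g(D) = -96*D
T = 3190 (T = 8 + 3182 = 3190)
((g(29) + T) + 13003) - 1*7535 = ((-96*29 + 3190) + 13003) - 1*7535 = ((-2784 + 3190) + 13003) - 7535 = (406 + 13003) - 7535 = 13409 - 7535 = 5874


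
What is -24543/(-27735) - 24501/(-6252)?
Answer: 92553119/19266580 ≈ 4.8038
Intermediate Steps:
-24543/(-27735) - 24501/(-6252) = -24543*(-1/27735) - 24501*(-1/6252) = 8181/9245 + 8167/2084 = 92553119/19266580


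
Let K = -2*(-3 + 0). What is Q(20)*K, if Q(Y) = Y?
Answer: 120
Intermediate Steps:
K = 6 (K = -2*(-3) = 6)
Q(20)*K = 20*6 = 120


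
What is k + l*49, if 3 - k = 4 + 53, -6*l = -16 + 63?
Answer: -2627/6 ≈ -437.83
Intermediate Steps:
l = -47/6 (l = -(-16 + 63)/6 = -⅙*47 = -47/6 ≈ -7.8333)
k = -54 (k = 3 - (4 + 53) = 3 - 1*57 = 3 - 57 = -54)
k + l*49 = -54 - 47/6*49 = -54 - 2303/6 = -2627/6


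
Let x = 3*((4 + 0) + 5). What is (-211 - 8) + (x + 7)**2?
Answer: 937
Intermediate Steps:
x = 27 (x = 3*(4 + 5) = 3*9 = 27)
(-211 - 8) + (x + 7)**2 = (-211 - 8) + (27 + 7)**2 = -219 + 34**2 = -219 + 1156 = 937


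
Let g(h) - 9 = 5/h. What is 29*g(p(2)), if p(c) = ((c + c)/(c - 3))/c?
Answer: 377/2 ≈ 188.50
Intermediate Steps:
p(c) = 2/(-3 + c) (p(c) = ((2*c)/(-3 + c))/c = (2*c/(-3 + c))/c = 2/(-3 + c))
g(h) = 9 + 5/h
29*g(p(2)) = 29*(9 + 5/((2/(-3 + 2)))) = 29*(9 + 5/((2/(-1)))) = 29*(9 + 5/((2*(-1)))) = 29*(9 + 5/(-2)) = 29*(9 + 5*(-½)) = 29*(9 - 5/2) = 29*(13/2) = 377/2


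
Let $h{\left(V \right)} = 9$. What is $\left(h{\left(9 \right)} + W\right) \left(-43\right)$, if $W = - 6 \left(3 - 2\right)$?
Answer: $-129$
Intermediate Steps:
$W = -6$ ($W = \left(-6\right) 1 = -6$)
$\left(h{\left(9 \right)} + W\right) \left(-43\right) = \left(9 - 6\right) \left(-43\right) = 3 \left(-43\right) = -129$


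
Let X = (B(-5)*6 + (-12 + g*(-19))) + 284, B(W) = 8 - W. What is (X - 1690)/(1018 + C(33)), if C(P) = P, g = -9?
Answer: -1169/1051 ≈ -1.1123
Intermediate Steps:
X = 521 (X = ((8 - 1*(-5))*6 + (-12 - 9*(-19))) + 284 = ((8 + 5)*6 + (-12 + 171)) + 284 = (13*6 + 159) + 284 = (78 + 159) + 284 = 237 + 284 = 521)
(X - 1690)/(1018 + C(33)) = (521 - 1690)/(1018 + 33) = -1169/1051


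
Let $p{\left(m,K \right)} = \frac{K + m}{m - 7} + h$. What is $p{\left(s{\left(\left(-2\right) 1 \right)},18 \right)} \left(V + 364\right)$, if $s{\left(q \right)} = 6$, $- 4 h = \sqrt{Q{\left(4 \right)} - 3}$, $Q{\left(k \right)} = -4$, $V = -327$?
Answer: $-888 - \frac{37 i \sqrt{7}}{4} \approx -888.0 - 24.473 i$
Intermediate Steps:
$h = - \frac{i \sqrt{7}}{4}$ ($h = - \frac{\sqrt{-4 - 3}}{4} = - \frac{\sqrt{-7}}{4} = - \frac{i \sqrt{7}}{4} \approx - 0.66144 i$)
$p{\left(m,K \right)} = \frac{K + m}{-7 + m} - \frac{i \sqrt{7}}{4}$ ($p{\left(m,K \right)} = \frac{K + m}{m - 7} - \frac{i \sqrt{7}}{4} = \frac{K + m}{-7 + m} - \frac{i \sqrt{7}}{4}$)
$p{\left(s{\left(\left(-2\right) 1 \right)},18 \right)} \left(V + 364\right) = \frac{18 + 6 + \frac{7 i \sqrt{7}}{4} - \frac{1}{4} i 6 \sqrt{7}}{-7 + 6} \left(-327 + 364\right) = \frac{18 + 6 + \frac{7 i \sqrt{7}}{4} - \frac{3 i \sqrt{7}}{2}}{-1} \cdot 37 = - (24 + \frac{i \sqrt{7}}{4}) 37 = \left(-24 - \frac{i \sqrt{7}}{4}\right) 37 = -888 - \frac{37 i \sqrt{7}}{4}$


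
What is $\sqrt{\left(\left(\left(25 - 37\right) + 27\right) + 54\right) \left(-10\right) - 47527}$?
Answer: $i \sqrt{48217} \approx 219.58 i$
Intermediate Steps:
$\sqrt{\left(\left(\left(25 - 37\right) + 27\right) + 54\right) \left(-10\right) - 47527} = \sqrt{\left(\left(-12 + 27\right) + 54\right) \left(-10\right) - 47527} = \sqrt{\left(15 + 54\right) \left(-10\right) - 47527} = \sqrt{69 \left(-10\right) - 47527} = \sqrt{-690 - 47527} = \sqrt{-48217} = i \sqrt{48217}$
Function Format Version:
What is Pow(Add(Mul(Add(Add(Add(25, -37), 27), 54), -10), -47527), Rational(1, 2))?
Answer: Mul(I, Pow(48217, Rational(1, 2))) ≈ Mul(219.58, I)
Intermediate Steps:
Pow(Add(Mul(Add(Add(Add(25, -37), 27), 54), -10), -47527), Rational(1, 2)) = Pow(Add(Mul(Add(Add(-12, 27), 54), -10), -47527), Rational(1, 2)) = Pow(Add(Mul(Add(15, 54), -10), -47527), Rational(1, 2)) = Pow(Add(Mul(69, -10), -47527), Rational(1, 2)) = Pow(Add(-690, -47527), Rational(1, 2)) = Pow(-48217, Rational(1, 2)) = Mul(I, Pow(48217, Rational(1, 2)))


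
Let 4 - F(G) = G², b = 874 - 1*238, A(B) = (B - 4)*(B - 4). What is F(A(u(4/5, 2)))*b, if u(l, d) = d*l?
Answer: -11598096/625 ≈ -18557.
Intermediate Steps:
A(B) = (-4 + B)² (A(B) = (-4 + B)*(-4 + B) = (-4 + B)²)
b = 636 (b = 874 - 238 = 636)
F(G) = 4 - G²
F(A(u(4/5, 2)))*b = (4 - ((-4 + 2*(4/5))²)²)*636 = (4 - ((-4 + 2*(4*(⅕)))²)²)*636 = (4 - ((-4 + 2*(⅘))²)²)*636 = (4 - ((-4 + 8/5)²)²)*636 = (4 - ((-12/5)²)²)*636 = (4 - (144/25)²)*636 = (4 - 1*20736/625)*636 = (4 - 20736/625)*636 = -18236/625*636 = -11598096/625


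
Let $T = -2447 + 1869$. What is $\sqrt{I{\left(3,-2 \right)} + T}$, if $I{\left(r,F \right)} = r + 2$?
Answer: $i \sqrt{573} \approx 23.937 i$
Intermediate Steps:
$T = -578$
$I{\left(r,F \right)} = 2 + r$
$\sqrt{I{\left(3,-2 \right)} + T} = \sqrt{\left(2 + 3\right) - 578} = \sqrt{5 - 578} = \sqrt{-573} = i \sqrt{573}$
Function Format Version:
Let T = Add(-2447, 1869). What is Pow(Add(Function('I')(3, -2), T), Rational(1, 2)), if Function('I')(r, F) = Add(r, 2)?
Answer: Mul(I, Pow(573, Rational(1, 2))) ≈ Mul(23.937, I)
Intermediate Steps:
T = -578
Function('I')(r, F) = Add(2, r)
Pow(Add(Function('I')(3, -2), T), Rational(1, 2)) = Pow(Add(Add(2, 3), -578), Rational(1, 2)) = Pow(Add(5, -578), Rational(1, 2)) = Pow(-573, Rational(1, 2)) = Mul(I, Pow(573, Rational(1, 2)))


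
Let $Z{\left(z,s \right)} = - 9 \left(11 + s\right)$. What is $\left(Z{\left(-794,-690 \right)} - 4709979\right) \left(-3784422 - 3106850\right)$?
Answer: $32415633840096$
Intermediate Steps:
$Z{\left(z,s \right)} = -99 - 9 s$
$\left(Z{\left(-794,-690 \right)} - 4709979\right) \left(-3784422 - 3106850\right) = \left(\left(-99 - -6210\right) - 4709979\right) \left(-3784422 - 3106850\right) = \left(\left(-99 + 6210\right) - 4709979\right) \left(-6891272\right) = \left(6111 - 4709979\right) \left(-6891272\right) = \left(-4703868\right) \left(-6891272\right) = 32415633840096$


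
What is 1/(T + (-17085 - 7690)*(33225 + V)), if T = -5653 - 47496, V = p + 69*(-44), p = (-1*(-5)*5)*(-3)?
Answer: -1/746127499 ≈ -1.3403e-9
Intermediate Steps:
p = -75 (p = (5*5)*(-3) = 25*(-3) = -75)
V = -3111 (V = -75 + 69*(-44) = -75 - 3036 = -3111)
T = -53149
1/(T + (-17085 - 7690)*(33225 + V)) = 1/(-53149 + (-17085 - 7690)*(33225 - 3111)) = 1/(-53149 - 24775*30114) = 1/(-53149 - 746074350) = 1/(-746127499) = -1/746127499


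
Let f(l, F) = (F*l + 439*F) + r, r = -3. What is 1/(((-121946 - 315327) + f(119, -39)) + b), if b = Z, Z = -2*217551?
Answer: -1/894140 ≈ -1.1184e-6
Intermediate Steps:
Z = -435102
f(l, F) = -3 + 439*F + F*l (f(l, F) = (F*l + 439*F) - 3 = (439*F + F*l) - 3 = -3 + 439*F + F*l)
b = -435102
1/(((-121946 - 315327) + f(119, -39)) + b) = 1/(((-121946 - 315327) + (-3 + 439*(-39) - 39*119)) - 435102) = 1/((-437273 + (-3 - 17121 - 4641)) - 435102) = 1/((-437273 - 21765) - 435102) = 1/(-459038 - 435102) = 1/(-894140) = -1/894140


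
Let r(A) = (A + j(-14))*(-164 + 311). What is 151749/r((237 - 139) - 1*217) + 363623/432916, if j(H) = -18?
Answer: -19457188829/2906165108 ≈ -6.6951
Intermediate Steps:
r(A) = -2646 + 147*A (r(A) = (A - 18)*(-164 + 311) = (-18 + A)*147 = -2646 + 147*A)
151749/r((237 - 139) - 1*217) + 363623/432916 = 151749/(-2646 + 147*((237 - 139) - 1*217)) + 363623/432916 = 151749/(-2646 + 147*(98 - 217)) + 363623*(1/432916) = 151749/(-2646 + 147*(-119)) + 363623/432916 = 151749/(-2646 - 17493) + 363623/432916 = 151749/(-20139) + 363623/432916 = 151749*(-1/20139) + 363623/432916 = -50583/6713 + 363623/432916 = -19457188829/2906165108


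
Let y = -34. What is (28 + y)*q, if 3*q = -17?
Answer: 34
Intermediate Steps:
q = -17/3 (q = (⅓)*(-17) = -17/3 ≈ -5.6667)
(28 + y)*q = (28 - 34)*(-17/3) = -6*(-17/3) = 34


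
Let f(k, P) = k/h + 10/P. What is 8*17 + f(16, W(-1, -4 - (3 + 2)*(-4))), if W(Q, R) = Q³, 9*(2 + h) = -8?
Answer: 1566/13 ≈ 120.46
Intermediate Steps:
h = -26/9 (h = -2 + (⅑)*(-8) = -2 - 8/9 = -26/9 ≈ -2.8889)
f(k, P) = 10/P - 9*k/26 (f(k, P) = k/(-26/9) + 10/P = k*(-9/26) + 10/P = -9*k/26 + 10/P = 10/P - 9*k/26)
8*17 + f(16, W(-1, -4 - (3 + 2)*(-4))) = 8*17 + (10/((-1)³) - 9/26*16) = 136 + (10/(-1) - 72/13) = 136 + (10*(-1) - 72/13) = 136 + (-10 - 72/13) = 136 - 202/13 = 1566/13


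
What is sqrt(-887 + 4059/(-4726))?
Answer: I*sqrt(19830395246)/4726 ≈ 29.797*I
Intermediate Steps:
sqrt(-887 + 4059/(-4726)) = sqrt(-887 + 4059*(-1/4726)) = sqrt(-887 - 4059/4726) = sqrt(-4196021/4726) = I*sqrt(19830395246)/4726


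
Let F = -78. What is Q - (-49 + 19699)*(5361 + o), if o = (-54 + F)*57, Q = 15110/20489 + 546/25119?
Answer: 7291568088216178/171554397 ≈ 4.2503e+7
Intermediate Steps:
Q = 130245028/171554397 (Q = 15110*(1/20489) + 546*(1/25119) = 15110/20489 + 182/8373 = 130245028/171554397 ≈ 0.75921)
o = -7524 (o = (-54 - 78)*57 = -132*57 = -7524)
Q - (-49 + 19699)*(5361 + o) = 130245028/171554397 - (-49 + 19699)*(5361 - 7524) = 130245028/171554397 - 19650*(-2163) = 130245028/171554397 - 1*(-42502950) = 130245028/171554397 + 42502950 = 7291568088216178/171554397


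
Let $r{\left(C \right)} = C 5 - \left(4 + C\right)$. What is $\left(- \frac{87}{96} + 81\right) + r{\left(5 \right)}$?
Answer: $\frac{3075}{32} \approx 96.094$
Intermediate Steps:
$r{\left(C \right)} = -4 + 4 C$ ($r{\left(C \right)} = 5 C - \left(4 + C\right) = -4 + 4 C$)
$\left(- \frac{87}{96} + 81\right) + r{\left(5 \right)} = \left(- \frac{87}{96} + 81\right) + \left(-4 + 4 \cdot 5\right) = \left(\left(-87\right) \frac{1}{96} + 81\right) + \left(-4 + 20\right) = \left(- \frac{29}{32} + 81\right) + 16 = \frac{2563}{32} + 16 = \frac{3075}{32}$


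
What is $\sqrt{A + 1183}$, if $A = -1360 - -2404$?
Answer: $\sqrt{2227} \approx 47.191$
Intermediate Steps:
$A = 1044$ ($A = -1360 + 2404 = 1044$)
$\sqrt{A + 1183} = \sqrt{1044 + 1183} = \sqrt{2227}$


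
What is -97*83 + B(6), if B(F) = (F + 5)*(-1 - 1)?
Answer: -8073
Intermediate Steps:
B(F) = -10 - 2*F (B(F) = (5 + F)*(-2) = -10 - 2*F)
-97*83 + B(6) = -97*83 + (-10 - 2*6) = -8051 + (-10 - 12) = -8051 - 22 = -8073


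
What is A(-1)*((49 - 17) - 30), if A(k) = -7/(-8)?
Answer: 7/4 ≈ 1.7500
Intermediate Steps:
A(k) = 7/8 (A(k) = -7*(-⅛) = 7/8)
A(-1)*((49 - 17) - 30) = 7*((49 - 17) - 30)/8 = 7*(32 - 30)/8 = (7/8)*2 = 7/4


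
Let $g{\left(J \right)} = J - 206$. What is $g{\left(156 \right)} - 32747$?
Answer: $-32797$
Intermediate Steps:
$g{\left(J \right)} = -206 + J$
$g{\left(156 \right)} - 32747 = \left(-206 + 156\right) - 32747 = -50 - 32747 = -32797$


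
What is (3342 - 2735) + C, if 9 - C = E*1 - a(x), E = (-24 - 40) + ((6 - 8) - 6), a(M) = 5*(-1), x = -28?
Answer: 683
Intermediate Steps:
a(M) = -5
E = -72 (E = -64 + (-2 - 6) = -64 - 8 = -72)
C = 76 (C = 9 - (-72*1 - 1*(-5)) = 9 - (-72 + 5) = 9 - 1*(-67) = 9 + 67 = 76)
(3342 - 2735) + C = (3342 - 2735) + 76 = 607 + 76 = 683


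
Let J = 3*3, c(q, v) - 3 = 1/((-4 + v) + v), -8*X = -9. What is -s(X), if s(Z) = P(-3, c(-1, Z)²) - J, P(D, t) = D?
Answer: 12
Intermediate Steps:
X = 9/8 (X = -⅛*(-9) = 9/8 ≈ 1.1250)
c(q, v) = 3 + 1/(-4 + 2*v) (c(q, v) = 3 + 1/((-4 + v) + v) = 3 + 1/(-4 + 2*v))
J = 9
s(Z) = -12 (s(Z) = -3 - 1*9 = -3 - 9 = -12)
-s(X) = -1*(-12) = 12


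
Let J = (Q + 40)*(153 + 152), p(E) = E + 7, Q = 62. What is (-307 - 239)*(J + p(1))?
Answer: -16990428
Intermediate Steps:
p(E) = 7 + E
J = 31110 (J = (62 + 40)*(153 + 152) = 102*305 = 31110)
(-307 - 239)*(J + p(1)) = (-307 - 239)*(31110 + (7 + 1)) = -546*(31110 + 8) = -546*31118 = -16990428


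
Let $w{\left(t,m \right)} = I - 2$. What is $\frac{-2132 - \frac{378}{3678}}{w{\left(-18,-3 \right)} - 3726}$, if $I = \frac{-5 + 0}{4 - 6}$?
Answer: $\frac{2613958}{4567463} \approx 0.5723$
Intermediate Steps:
$I = \frac{5}{2}$ ($I = - \frac{5}{-2} = \left(-5\right) \left(- \frac{1}{2}\right) = \frac{5}{2} \approx 2.5$)
$w{\left(t,m \right)} = \frac{1}{2}$ ($w{\left(t,m \right)} = \frac{5}{2} - 2 = \frac{1}{2}$)
$\frac{-2132 - \frac{378}{3678}}{w{\left(-18,-3 \right)} - 3726} = \frac{-2132 - \frac{378}{3678}}{\frac{1}{2} - 3726} = \frac{-2132 - \frac{63}{613}}{- \frac{7451}{2}} = \left(-2132 - \frac{63}{613}\right) \left(- \frac{2}{7451}\right) = \left(- \frac{1306979}{613}\right) \left(- \frac{2}{7451}\right) = \frac{2613958}{4567463}$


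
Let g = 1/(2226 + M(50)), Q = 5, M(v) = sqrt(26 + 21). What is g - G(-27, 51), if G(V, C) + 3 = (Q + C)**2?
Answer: -15524103631/4955029 - sqrt(47)/4955029 ≈ -3133.0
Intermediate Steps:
M(v) = sqrt(47)
G(V, C) = -3 + (5 + C)**2
g = 1/(2226 + sqrt(47)) ≈ 0.00044786
g - G(-27, 51) = (2226/4955029 - sqrt(47)/4955029) - (-3 + (5 + 51)**2) = (2226/4955029 - sqrt(47)/4955029) - (-3 + 56**2) = (2226/4955029 - sqrt(47)/4955029) - (-3 + 3136) = (2226/4955029 - sqrt(47)/4955029) - 1*3133 = (2226/4955029 - sqrt(47)/4955029) - 3133 = -15524103631/4955029 - sqrt(47)/4955029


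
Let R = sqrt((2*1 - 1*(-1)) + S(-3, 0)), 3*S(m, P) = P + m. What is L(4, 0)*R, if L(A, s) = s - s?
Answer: 0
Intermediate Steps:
L(A, s) = 0
S(m, P) = P/3 + m/3 (S(m, P) = (P + m)/3 = P/3 + m/3)
R = sqrt(2) (R = sqrt((2*1 - 1*(-1)) + ((1/3)*0 + (1/3)*(-3))) = sqrt((2 + 1) + (0 - 1)) = sqrt(3 - 1) = sqrt(2) ≈ 1.4142)
L(4, 0)*R = 0*sqrt(2) = 0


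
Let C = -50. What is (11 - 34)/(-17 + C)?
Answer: 23/67 ≈ 0.34328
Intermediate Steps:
(11 - 34)/(-17 + C) = (11 - 34)/(-17 - 50) = -23/(-67) = -23*(-1/67) = 23/67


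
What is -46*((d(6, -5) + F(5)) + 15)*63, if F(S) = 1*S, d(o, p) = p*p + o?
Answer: -147798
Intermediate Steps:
d(o, p) = o + p**2 (d(o, p) = p**2 + o = o + p**2)
F(S) = S
-46*((d(6, -5) + F(5)) + 15)*63 = -46*(((6 + (-5)**2) + 5) + 15)*63 = -46*(((6 + 25) + 5) + 15)*63 = -46*((31 + 5) + 15)*63 = -46*(36 + 15)*63 = -46*51*63 = -2346*63 = -147798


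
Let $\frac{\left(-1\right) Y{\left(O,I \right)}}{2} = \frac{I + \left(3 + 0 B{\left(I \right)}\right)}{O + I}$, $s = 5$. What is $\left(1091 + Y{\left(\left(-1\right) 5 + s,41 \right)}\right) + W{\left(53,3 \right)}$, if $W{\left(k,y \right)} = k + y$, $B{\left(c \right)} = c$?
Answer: $\frac{46939}{41} \approx 1144.9$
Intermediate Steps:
$Y{\left(O,I \right)} = - \frac{2 \left(3 + I\right)}{I + O}$ ($Y{\left(O,I \right)} = - 2 \frac{I + \left(3 + 0 I\right)}{O + I} = - 2 \frac{I + \left(3 + 0\right)}{I + O} = - 2 \frac{I + 3}{I + O} = - 2 \frac{3 + I}{I + O} = - \frac{2 \left(3 + I\right)}{I + O}$)
$\left(1091 + Y{\left(\left(-1\right) 5 + s,41 \right)}\right) + W{\left(53,3 \right)} = \left(1091 + \frac{2 \left(-3 - 41\right)}{41 + \left(\left(-1\right) 5 + 5\right)}\right) + \left(53 + 3\right) = \left(1091 + \frac{2 \left(-3 - 41\right)}{41 + \left(-5 + 5\right)}\right) + 56 = \left(1091 + 2 \frac{1}{41 + 0} \left(-44\right)\right) + 56 = \left(1091 + 2 \cdot \frac{1}{41} \left(-44\right)\right) + 56 = \left(1091 - \frac{88}{41}\right) + 56 = \frac{44643}{41} + 56 = \frac{46939}{41}$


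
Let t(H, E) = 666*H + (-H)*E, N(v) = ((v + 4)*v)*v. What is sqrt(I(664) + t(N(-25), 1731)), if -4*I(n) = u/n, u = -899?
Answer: sqrt(6162899549234)/664 ≈ 3738.7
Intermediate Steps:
N(v) = v**2*(4 + v) (N(v) = ((4 + v)*v)*v = (v*(4 + v))*v = v**2*(4 + v))
t(H, E) = 666*H - E*H
I(n) = 899/(4*n) (I(n) = -(-899)/(4*n) = 899/(4*n))
sqrt(I(664) + t(N(-25), 1731)) = sqrt((899/4)/664 + ((-25)**2*(4 - 25))*(666 - 1*1731)) = sqrt((899/4)*(1/664) + (625*(-21))*(666 - 1731)) = sqrt(899/2656 - 13125*(-1065)) = sqrt(899/2656 + 13978125) = sqrt(37125900899/2656) = sqrt(6162899549234)/664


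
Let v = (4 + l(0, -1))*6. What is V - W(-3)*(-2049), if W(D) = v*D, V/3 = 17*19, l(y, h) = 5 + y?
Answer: -330969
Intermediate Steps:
V = 969 (V = 3*(17*19) = 3*323 = 969)
v = 54 (v = (4 + (5 + 0))*6 = (4 + 5)*6 = 9*6 = 54)
W(D) = 54*D
V - W(-3)*(-2049) = 969 - 54*(-3)*(-2049) = 969 - (-162)*(-2049) = 969 - 1*331938 = 969 - 331938 = -330969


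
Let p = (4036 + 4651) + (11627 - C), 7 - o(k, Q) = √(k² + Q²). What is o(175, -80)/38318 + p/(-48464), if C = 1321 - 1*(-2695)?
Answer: -22291697/66322984 - 5*√1481/38318 ≈ -0.34113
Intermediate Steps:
C = 4016 (C = 1321 + 2695 = 4016)
o(k, Q) = 7 - √(Q² + k²) (o(k, Q) = 7 - √(k² + Q²) = 7 - √(Q² + k²))
p = 16298 (p = (4036 + 4651) + (11627 - 1*4016) = 8687 + (11627 - 4016) = 8687 + 7611 = 16298)
o(175, -80)/38318 + p/(-48464) = (7 - √((-80)² + 175²))/38318 + 16298/(-48464) = (7 - √(6400 + 30625))*(1/38318) + 16298*(-1/48464) = (7 - √37025)*(1/38318) - 8149/24232 = (7 - 5*√1481)*(1/38318) - 8149/24232 = (1/5474 - 5*√1481/38318) - 8149/24232 = -22291697/66322984 - 5*√1481/38318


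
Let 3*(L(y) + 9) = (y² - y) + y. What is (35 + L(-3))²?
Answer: 841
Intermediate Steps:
L(y) = -9 + y²/3 (L(y) = -9 + ((y² - y) + y)/3 = -9 + y²/3)
(35 + L(-3))² = (35 + (-9 + (⅓)*(-3)²))² = (35 + (-9 + (⅓)*9))² = (35 + (-9 + 3))² = (35 - 6)² = 29² = 841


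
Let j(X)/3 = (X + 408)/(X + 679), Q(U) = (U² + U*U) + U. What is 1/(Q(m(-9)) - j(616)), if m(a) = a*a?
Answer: 1295/17094813 ≈ 7.5754e-5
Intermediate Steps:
m(a) = a²
Q(U) = U + 2*U² (Q(U) = (U² + U²) + U = 2*U² + U = U + 2*U²)
j(X) = 3*(408 + X)/(679 + X) (j(X) = 3*((X + 408)/(X + 679)) = 3*((408 + X)/(679 + X)) = 3*(408 + X)/(679 + X))
1/(Q(m(-9)) - j(616)) = 1/((-9)²*(1 + 2*(-9)²) - 3*(408 + 616)/(679 + 616)) = 1/(81*(1 + 2*81) - 3*1024/1295) = 1/(81*(1 + 162) - 3*1024/1295) = 1/(81*163 - 1*3072/1295) = 1/(13203 - 3072/1295) = 1/(17094813/1295) = 1295/17094813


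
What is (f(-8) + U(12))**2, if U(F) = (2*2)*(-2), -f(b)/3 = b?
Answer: 256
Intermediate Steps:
f(b) = -3*b
U(F) = -8 (U(F) = 4*(-2) = -8)
(f(-8) + U(12))**2 = (-3*(-8) - 8)**2 = (24 - 8)**2 = 16**2 = 256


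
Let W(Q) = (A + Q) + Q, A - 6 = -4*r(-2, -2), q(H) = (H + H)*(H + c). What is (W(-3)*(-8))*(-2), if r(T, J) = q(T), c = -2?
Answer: -1024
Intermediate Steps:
q(H) = 2*H*(-2 + H) (q(H) = (H + H)*(H - 2) = (2*H)*(-2 + H) = 2*H*(-2 + H))
r(T, J) = 2*T*(-2 + T)
A = -58 (A = 6 - 8*(-2)*(-2 - 2) = 6 - 8*(-2)*(-4) = 6 - 4*16 = 6 - 64 = -58)
W(Q) = -58 + 2*Q (W(Q) = (-58 + Q) + Q = -58 + 2*Q)
(W(-3)*(-8))*(-2) = ((-58 + 2*(-3))*(-8))*(-2) = ((-58 - 6)*(-8))*(-2) = -64*(-8)*(-2) = 512*(-2) = -1024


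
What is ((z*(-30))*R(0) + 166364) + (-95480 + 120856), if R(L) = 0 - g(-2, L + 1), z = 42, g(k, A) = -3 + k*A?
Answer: 185440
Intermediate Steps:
g(k, A) = -3 + A*k
R(L) = 5 + 2*L (R(L) = 0 - (-3 + (L + 1)*(-2)) = 0 - (-3 + (1 + L)*(-2)) = 0 - (-3 + (-2 - 2*L)) = 0 - (-5 - 2*L) = 0 + (5 + 2*L) = 5 + 2*L)
((z*(-30))*R(0) + 166364) + (-95480 + 120856) = ((42*(-30))*(5 + 2*0) + 166364) + (-95480 + 120856) = (-1260*(5 + 0) + 166364) + 25376 = (-1260*5 + 166364) + 25376 = (-6300 + 166364) + 25376 = 160064 + 25376 = 185440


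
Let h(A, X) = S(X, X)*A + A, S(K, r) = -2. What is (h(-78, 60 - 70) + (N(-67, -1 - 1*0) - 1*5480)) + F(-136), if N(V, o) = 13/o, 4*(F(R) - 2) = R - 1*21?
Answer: -21809/4 ≈ -5452.3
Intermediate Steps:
F(R) = -13/4 + R/4 (F(R) = 2 + (R - 1*21)/4 = 2 + (R - 21)/4 = 2 + (-21 + R)/4 = 2 + (-21/4 + R/4) = -13/4 + R/4)
h(A, X) = -A (h(A, X) = -2*A + A = -A)
(h(-78, 60 - 70) + (N(-67, -1 - 1*0) - 1*5480)) + F(-136) = (-1*(-78) + (13/(-1 - 1*0) - 1*5480)) + (-13/4 + (¼)*(-136)) = (78 + (13/(-1 + 0) - 5480)) + (-13/4 - 34) = (78 + (13/(-1) - 5480)) - 149/4 = (78 + (13*(-1) - 5480)) - 149/4 = (78 + (-13 - 5480)) - 149/4 = (78 - 5493) - 149/4 = -5415 - 149/4 = -21809/4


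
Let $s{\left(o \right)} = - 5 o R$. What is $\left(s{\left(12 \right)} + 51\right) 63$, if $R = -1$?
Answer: $6993$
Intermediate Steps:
$s{\left(o \right)} = 5 o$ ($s{\left(o \right)} = - 5 o \left(-1\right) = 5 o$)
$\left(s{\left(12 \right)} + 51\right) 63 = \left(5 \cdot 12 + 51\right) 63 = \left(60 + 51\right) 63 = 111 \cdot 63 = 6993$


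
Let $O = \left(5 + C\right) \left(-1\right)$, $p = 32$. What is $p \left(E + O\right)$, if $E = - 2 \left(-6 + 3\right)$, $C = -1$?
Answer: $64$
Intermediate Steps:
$E = 6$ ($E = \left(-2\right) \left(-3\right) = 6$)
$O = -4$ ($O = \left(5 - 1\right) \left(-1\right) = 4 \left(-1\right) = -4$)
$p \left(E + O\right) = 32 \left(6 - 4\right) = 32 \cdot 2 = 64$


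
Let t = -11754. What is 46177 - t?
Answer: 57931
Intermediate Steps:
46177 - t = 46177 - 1*(-11754) = 46177 + 11754 = 57931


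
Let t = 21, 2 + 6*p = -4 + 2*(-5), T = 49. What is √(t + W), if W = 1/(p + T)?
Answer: √406158/139 ≈ 4.5849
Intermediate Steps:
p = -8/3 (p = -⅓ + (-4 + 2*(-5))/6 = -⅓ + (-4 - 10)/6 = -⅓ + (⅙)*(-14) = -⅓ - 7/3 = -8/3 ≈ -2.6667)
W = 3/139 (W = 1/(-8/3 + 49) = 1/(139/3) = 3/139 ≈ 0.021583)
√(t + W) = √(21 + 3/139) = √(2922/139) = √406158/139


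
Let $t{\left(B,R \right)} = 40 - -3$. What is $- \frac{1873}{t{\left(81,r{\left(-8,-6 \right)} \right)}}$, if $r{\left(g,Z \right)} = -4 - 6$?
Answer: $- \frac{1873}{43} \approx -43.558$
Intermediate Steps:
$r{\left(g,Z \right)} = -10$ ($r{\left(g,Z \right)} = -4 - 6 = -10$)
$t{\left(B,R \right)} = 43$ ($t{\left(B,R \right)} = 40 + 3 = 43$)
$- \frac{1873}{t{\left(81,r{\left(-8,-6 \right)} \right)}} = - \frac{1873}{43}$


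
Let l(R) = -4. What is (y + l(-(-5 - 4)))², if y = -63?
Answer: 4489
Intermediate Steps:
(y + l(-(-5 - 4)))² = (-63 - 4)² = (-67)² = 4489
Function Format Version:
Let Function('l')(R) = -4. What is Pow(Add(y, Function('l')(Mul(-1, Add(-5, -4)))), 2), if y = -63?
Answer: 4489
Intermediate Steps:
Pow(Add(y, Function('l')(Mul(-1, Add(-5, -4)))), 2) = Pow(Add(-63, -4), 2) = Pow(-67, 2) = 4489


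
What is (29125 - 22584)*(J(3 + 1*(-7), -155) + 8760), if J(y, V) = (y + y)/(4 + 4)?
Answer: 57292619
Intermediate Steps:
J(y, V) = y/4 (J(y, V) = (2*y)/8 = y/4)
(29125 - 22584)*(J(3 + 1*(-7), -155) + 8760) = (29125 - 22584)*((3 + 1*(-7))/4 + 8760) = 6541*((3 - 7)/4 + 8760) = 6541*((¼)*(-4) + 8760) = 6541*(-1 + 8760) = 6541*8759 = 57292619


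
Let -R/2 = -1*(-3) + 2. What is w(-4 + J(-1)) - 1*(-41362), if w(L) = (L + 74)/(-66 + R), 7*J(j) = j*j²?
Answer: 22004095/532 ≈ 41361.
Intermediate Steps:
J(j) = j³/7 (J(j) = (j*j²)/7 = j³/7)
R = -10 (R = -2*(-1*(-3) + 2) = -2*(3 + 2) = -2*5 = -10)
w(L) = -37/38 - L/76 (w(L) = (L + 74)/(-66 - 10) = (74 + L)/(-76) = (74 + L)*(-1/76) = -37/38 - L/76)
w(-4 + J(-1)) - 1*(-41362) = (-37/38 - (-4 + (⅐)*(-1)³)/76) - 1*(-41362) = (-37/38 - (-4 + (⅐)*(-1))/76) + 41362 = (-37/38 - (-4 - ⅐)/76) + 41362 = (-37/38 - 1/76*(-29/7)) + 41362 = (-37/38 + 29/532) + 41362 = -489/532 + 41362 = 22004095/532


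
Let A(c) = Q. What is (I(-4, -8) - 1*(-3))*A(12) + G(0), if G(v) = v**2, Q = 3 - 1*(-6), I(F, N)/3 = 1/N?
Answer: 189/8 ≈ 23.625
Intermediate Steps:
I(F, N) = 3/N
Q = 9 (Q = 3 + 6 = 9)
A(c) = 9
(I(-4, -8) - 1*(-3))*A(12) + G(0) = (3/(-8) - 1*(-3))*9 + 0**2 = (3*(-1/8) + 3)*9 + 0 = (-3/8 + 3)*9 + 0 = (21/8)*9 + 0 = 189/8 + 0 = 189/8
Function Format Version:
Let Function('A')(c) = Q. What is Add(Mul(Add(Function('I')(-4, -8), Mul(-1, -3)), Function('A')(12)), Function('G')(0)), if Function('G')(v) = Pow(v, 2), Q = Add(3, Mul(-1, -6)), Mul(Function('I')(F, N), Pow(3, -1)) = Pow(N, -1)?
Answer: Rational(189, 8) ≈ 23.625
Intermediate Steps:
Function('I')(F, N) = Mul(3, Pow(N, -1))
Q = 9 (Q = Add(3, 6) = 9)
Function('A')(c) = 9
Add(Mul(Add(Function('I')(-4, -8), Mul(-1, -3)), Function('A')(12)), Function('G')(0)) = Add(Mul(Add(Mul(3, Pow(-8, -1)), Mul(-1, -3)), 9), Pow(0, 2)) = Add(Mul(Add(Mul(3, Rational(-1, 8)), 3), 9), 0) = Add(Mul(Add(Rational(-3, 8), 3), 9), 0) = Add(Mul(Rational(21, 8), 9), 0) = Add(Rational(189, 8), 0) = Rational(189, 8)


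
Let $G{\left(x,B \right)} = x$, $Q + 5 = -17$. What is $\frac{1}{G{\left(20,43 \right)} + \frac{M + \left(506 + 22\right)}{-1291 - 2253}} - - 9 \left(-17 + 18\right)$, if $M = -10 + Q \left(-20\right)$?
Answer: $\frac{316421}{34961} \approx 9.0507$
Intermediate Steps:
$Q = -22$ ($Q = -5 - 17 = -22$)
$M = 430$ ($M = -10 - -440 = -10 + 440 = 430$)
$\frac{1}{G{\left(20,43 \right)} + \frac{M + \left(506 + 22\right)}{-1291 - 2253}} - - 9 \left(-17 + 18\right) = \frac{1}{20 + \frac{430 + \left(506 + 22\right)}{-1291 - 2253}} - - 9 \left(-17 + 18\right) = \frac{1}{20 + \frac{430 + 528}{-3544}} - \left(-9\right) 1 = \frac{1}{20 + 958 \left(- \frac{1}{3544}\right)} - -9 = \frac{1}{20 - \frac{479}{1772}} + 9 = \frac{1}{\frac{34961}{1772}} + 9 = \frac{1772}{34961} + 9 = \frac{316421}{34961}$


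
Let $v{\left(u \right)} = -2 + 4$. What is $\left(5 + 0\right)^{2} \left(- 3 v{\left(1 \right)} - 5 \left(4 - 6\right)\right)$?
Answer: $100$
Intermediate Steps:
$v{\left(u \right)} = 2$
$\left(5 + 0\right)^{2} \left(- 3 v{\left(1 \right)} - 5 \left(4 - 6\right)\right) = \left(5 + 0\right)^{2} \left(- 3 \cdot 2 - 5 \left(4 - 6\right)\right) = 5^{2} \left(\left(-1\right) 6 - -10\right) = 25 \left(-6 + 10\right) = 25 \cdot 4 = 100$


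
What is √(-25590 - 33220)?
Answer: I*√58810 ≈ 242.51*I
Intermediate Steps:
√(-25590 - 33220) = √(-58810) = I*√58810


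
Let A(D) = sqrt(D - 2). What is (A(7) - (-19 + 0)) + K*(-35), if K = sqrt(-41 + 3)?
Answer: 19 + sqrt(5) - 35*I*sqrt(38) ≈ 21.236 - 215.75*I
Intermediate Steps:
K = I*sqrt(38) (K = sqrt(-38) = I*sqrt(38) ≈ 6.1644*I)
A(D) = sqrt(-2 + D)
(A(7) - (-19 + 0)) + K*(-35) = (sqrt(-2 + 7) - (-19 + 0)) + (I*sqrt(38))*(-35) = (sqrt(5) - 1*(-19)) - 35*I*sqrt(38) = (sqrt(5) + 19) - 35*I*sqrt(38) = (19 + sqrt(5)) - 35*I*sqrt(38) = 19 + sqrt(5) - 35*I*sqrt(38)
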